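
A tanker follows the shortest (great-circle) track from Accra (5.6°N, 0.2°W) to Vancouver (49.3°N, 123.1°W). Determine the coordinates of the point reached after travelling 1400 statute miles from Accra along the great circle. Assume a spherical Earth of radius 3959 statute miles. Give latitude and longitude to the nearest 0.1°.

The haversine formula gives a central angle δ ≈ 1.853 rad (106.2°) between the endpoints. The total great-circle distance is δ·R ≈ 1.853 × 3959 ≈ 7336 mi, so the target fraction is f = 1400/7336 ≈ 0.191.
Interpolate at f ≈ 0.191 with slerp weights a = sin((1−f)δ)/sin δ ≈ 1.039, b = sin(fδ)/sin δ ≈ 0.361.
p = a·p₁ + b·p₂ ≈ (0.905, -0.201, 0.375); φ = arcsin(p_z) ≈ 22.01°, λ = atan2(p_y, p_x) ≈ -12.49°.

≈ 22.0°N, 12.5°W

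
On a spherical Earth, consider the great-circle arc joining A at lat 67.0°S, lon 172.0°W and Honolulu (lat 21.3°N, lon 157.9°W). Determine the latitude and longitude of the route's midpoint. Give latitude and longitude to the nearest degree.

≈ lat 23°S, lon 162°W

Write both endpoints as unit vectors p₁, p₂ with components (cos φ cos λ, cos φ sin λ, sin φ).
The central angle between the endpoints is δ = arccos(p₁·p₂) ≈ 1.552 rad (88.9°).
Interpolate at f = 1/2 with slerp weights a = sin((1−f)δ)/sin δ ≈ 0.701, b = sin(fδ)/sin δ ≈ 0.701.
p = a·p₁ + b·p₂ ≈ (-0.876, -0.284, -0.390); φ = arcsin(p_z) ≈ -22.98°, λ = atan2(p_y, p_x) ≈ -162.05°.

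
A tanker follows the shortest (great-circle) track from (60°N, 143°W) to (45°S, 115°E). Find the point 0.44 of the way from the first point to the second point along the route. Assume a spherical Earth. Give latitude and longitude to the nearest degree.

≈ (19°N, 158°E)

Convert each endpoint to a unit vector on the sphere (x = cos φ cos λ, y = cos φ sin λ, z = sin φ).
The central angle between the endpoints is δ = arccos(p₁·p₂) ≈ 2.327 rad (133.3°).
Interpolate at f = 0.44 with slerp weights a = sin((1−f)δ)/sin δ ≈ 1.325, b = sin(fδ)/sin δ ≈ 1.174.
p = a·p₁ + b·p₂ ≈ (-0.880, 0.353, 0.318); φ = arcsin(p_z) ≈ 18.53°, λ = atan2(p_y, p_x) ≈ 158.12°.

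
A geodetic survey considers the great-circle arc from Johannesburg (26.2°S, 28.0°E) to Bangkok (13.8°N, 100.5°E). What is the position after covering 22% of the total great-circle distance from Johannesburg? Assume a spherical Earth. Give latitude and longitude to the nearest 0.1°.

Convert each endpoint to a unit vector on the sphere (x = cos φ cos λ, y = cos φ sin λ, z = sin φ).
The central angle between the endpoints is δ = arccos(p₁·p₂) ≈ 1.413 rad (81.0°).
Interpolate at f = 0.22 with slerp weights a = sin((1−f)δ)/sin δ ≈ 0.903, b = sin(fδ)/sin δ ≈ 0.310.
p = a·p₁ + b·p₂ ≈ (0.661, 0.676, -0.325); φ = arcsin(p_z) ≈ -18.97°, λ = atan2(p_y, p_x) ≈ 45.66°.

≈ (19.0°S, 45.7°E)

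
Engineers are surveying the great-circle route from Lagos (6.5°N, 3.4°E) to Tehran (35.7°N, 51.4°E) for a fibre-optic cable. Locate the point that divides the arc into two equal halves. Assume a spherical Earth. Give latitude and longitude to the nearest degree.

≈ (23°N, 25°E)

Write both endpoints as unit vectors p₁, p₂ with components (cos φ cos λ, cos φ sin λ, sin φ).
The central angle between the endpoints is δ = arccos(p₁·p₂) ≈ 0.920 rad (52.7°).
Interpolate at f = 1/2 with slerp weights a = sin((1−f)δ)/sin δ ≈ 0.558, b = sin(fδ)/sin δ ≈ 0.558.
p = a·p₁ + b·p₂ ≈ (0.836, 0.387, 0.389); φ = arcsin(p_z) ≈ 22.88°, λ = atan2(p_y, p_x) ≈ 24.84°.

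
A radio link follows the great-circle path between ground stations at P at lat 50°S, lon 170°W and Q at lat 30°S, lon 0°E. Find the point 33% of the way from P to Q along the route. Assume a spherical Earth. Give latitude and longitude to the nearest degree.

≈ lat 81°S, lon 137°W

The haversine formula gives a central angle δ ≈ 1.737 rad (99.5°) between the endpoints.
Interpolate at f = 0.33 with slerp weights a = sin((1−f)δ)/sin δ ≈ 0.931, b = sin(fδ)/sin δ ≈ 0.550.
p = a·p₁ + b·p₂ ≈ (-0.113, -0.104, -0.988); φ = arcsin(p_z) ≈ -81.16°, λ = atan2(p_y, p_x) ≈ -137.45°.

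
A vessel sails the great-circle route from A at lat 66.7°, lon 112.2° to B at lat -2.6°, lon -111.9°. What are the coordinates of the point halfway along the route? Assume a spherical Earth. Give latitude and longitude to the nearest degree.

Write both endpoints as unit vectors p₁, p₂ with components (cos φ cos λ, cos φ sin λ, sin φ).
The central angle between the endpoints is δ = arccos(p₁·p₂) ≈ 1.902 rad (109.0°).
Interpolate at f = 1/2 with slerp weights a = sin((1−f)δ)/sin δ ≈ 0.861, b = sin(fδ)/sin δ ≈ 0.861.
p = a·p₁ + b·p₂ ≈ (-0.449, -0.483, 0.752); φ = arcsin(p_z) ≈ 48.73°, λ = atan2(p_y, p_x) ≈ -132.96°.

≈ lat 49°, lon -133°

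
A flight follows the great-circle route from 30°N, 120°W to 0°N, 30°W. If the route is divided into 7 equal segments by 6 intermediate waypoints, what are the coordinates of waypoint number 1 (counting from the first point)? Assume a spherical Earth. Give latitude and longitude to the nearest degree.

Convert each endpoint to a unit vector on the sphere (x = cos φ cos λ, y = cos φ sin λ, z = sin φ).
The central angle between the endpoints is δ = arccos(p₁·p₂) ≈ 1.571 rad (90.0°).
Interpolate at f = 1/7 with slerp weights a = sin((1−f)δ)/sin δ ≈ 0.975, b = sin(fδ)/sin δ ≈ 0.223.
p = a·p₁ + b·p₂ ≈ (-0.229, -0.842, 0.487); φ = arcsin(p_z) ≈ 29.17°, λ = atan2(p_y, p_x) ≈ -105.24°.

≈ 29°N, 105°W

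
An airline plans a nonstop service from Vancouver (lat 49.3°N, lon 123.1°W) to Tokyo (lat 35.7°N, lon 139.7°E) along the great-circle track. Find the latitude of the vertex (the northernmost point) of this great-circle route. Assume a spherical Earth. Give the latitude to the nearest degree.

The great circle lies in the plane with unit normal n̂ = (p₁ × p₂)/|p₁ × p₂|.
Here n̂_z ≈ -0.567; the vertex latitude is φ_max = arccos|n̂_z| ≈ 55.5°.
Check via Clairaut: cos φ_max = |cos φ₁| · sin C = cos(49.3°)·sin(60.4°) ≈ 0.567, again giving ≈ 55.5°.

≈ 55°N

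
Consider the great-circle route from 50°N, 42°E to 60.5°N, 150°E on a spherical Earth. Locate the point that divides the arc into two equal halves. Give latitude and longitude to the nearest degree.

≈ 67°N, 86°E

Convert each endpoint to a unit vector on the sphere (x = cos φ cos λ, y = cos φ sin λ, z = sin φ).
The central angle between the endpoints is δ = arccos(p₁·p₂) ≈ 0.966 rad (55.3°).
Interpolate at f = 1/2 with slerp weights a = sin((1−f)δ)/sin δ ≈ 0.565, b = sin(fδ)/sin δ ≈ 0.565.
p = a·p₁ + b·p₂ ≈ (0.029, 0.382, 0.924); φ = arcsin(p_z) ≈ 67.49°, λ = atan2(p_y, p_x) ≈ 85.67°.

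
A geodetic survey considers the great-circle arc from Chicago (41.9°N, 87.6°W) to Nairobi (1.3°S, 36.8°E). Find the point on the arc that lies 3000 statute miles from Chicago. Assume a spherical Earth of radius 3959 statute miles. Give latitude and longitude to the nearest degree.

Write both endpoints as unit vectors p₁, p₂ with components (cos φ cos λ, cos φ sin λ, sin φ).
The central angle between the endpoints is δ = arccos(p₁·p₂) ≈ 2.021 rad (115.8°). The total great-circle distance is δ·R ≈ 2.021 × 3959 ≈ 8003 mi, so the target fraction is f = 3000/8003 ≈ 0.375.
Interpolate at f ≈ 0.375 with slerp weights a = sin((1−f)δ)/sin δ ≈ 1.059, b = sin(fδ)/sin δ ≈ 0.764.
p = a·p₁ + b·p₂ ≈ (0.644, -0.330, 0.690); φ = arcsin(p_z) ≈ 43.62°, λ = atan2(p_y, p_x) ≈ -27.14°.

≈ 44°N, 27°W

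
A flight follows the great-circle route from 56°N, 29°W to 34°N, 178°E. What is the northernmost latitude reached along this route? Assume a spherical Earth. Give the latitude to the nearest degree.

The great circle lies in the plane with unit normal n̂ = (p₁ × p₂)/|p₁ × p₂|.
Here n̂_z ≈ -0.211; the vertex latitude is φ_max = arccos|n̂_z| ≈ 77.8°.
Check via Clairaut: cos φ_max = |cos φ₁| · sin C = cos(56.0°)·sin(22.1°) ≈ 0.211, again giving ≈ 77.8°.

≈ 78°N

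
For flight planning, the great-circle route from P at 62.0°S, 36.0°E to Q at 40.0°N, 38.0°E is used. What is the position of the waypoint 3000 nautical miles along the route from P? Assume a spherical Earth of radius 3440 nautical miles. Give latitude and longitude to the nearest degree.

Write both endpoints as unit vectors p₁, p₂ with components (cos φ cos λ, cos φ sin λ, sin φ).
The central angle between the endpoints is δ = arccos(p₁·p₂) ≈ 1.780 rad (102.0°). The total great-circle distance is δ·R ≈ 1.780 × 3440 ≈ 6125 nmi, so the target fraction is f = 3000/6125 ≈ 0.490.
Interpolate at f ≈ 0.490 with slerp weights a = sin((1−f)δ)/sin δ ≈ 0.806, b = sin(fδ)/sin δ ≈ 0.783.
p = a·p₁ + b·p₂ ≈ (0.779, 0.592, -0.209); φ = arcsin(p_z) ≈ -12.04°, λ = atan2(p_y, p_x) ≈ 37.23°.

≈ 12°S, 37°E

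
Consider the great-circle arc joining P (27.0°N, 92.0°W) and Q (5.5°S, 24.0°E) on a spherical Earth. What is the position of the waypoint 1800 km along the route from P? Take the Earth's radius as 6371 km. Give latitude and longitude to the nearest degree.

≈ (28°N, 74°W)

Convert each endpoint to a unit vector on the sphere (x = cos φ cos λ, y = cos φ sin λ, z = sin φ).
The central angle between the endpoints is δ = arccos(p₁·p₂) ≈ 2.018 rad (115.6°). The total great-circle distance is δ·R ≈ 2.018 × 6371 ≈ 12856 km, so the target fraction is f = 1800/12856 ≈ 0.140.
Interpolate at f ≈ 0.140 with slerp weights a = sin((1−f)δ)/sin δ ≈ 1.094, b = sin(fδ)/sin δ ≈ 0.309.
p = a·p₁ + b·p₂ ≈ (0.247, -0.849, 0.467); φ = arcsin(p_z) ≈ 27.84°, λ = atan2(p_y, p_x) ≈ -73.77°.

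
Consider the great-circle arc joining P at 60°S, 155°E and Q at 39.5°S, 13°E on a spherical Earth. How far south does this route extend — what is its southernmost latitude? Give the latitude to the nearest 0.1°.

The great circle lies in the plane with unit normal n̂ = (p₁ × p₂)/|p₁ × p₂|.
Here n̂_z ≈ -0.245; the vertex latitude is φ_max = arccos|n̂_z| ≈ 75.8°.

≈ 75.8°S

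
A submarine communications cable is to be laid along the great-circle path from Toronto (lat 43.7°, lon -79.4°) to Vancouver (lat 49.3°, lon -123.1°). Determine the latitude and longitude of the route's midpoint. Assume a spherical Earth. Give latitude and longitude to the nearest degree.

≈ lat 49°, lon -100°

From cos δ = sin φ₁ sin φ₂ + cos φ₁ cos φ₂ cos Δλ, the central angle is δ ≈ 0.526 rad (30.2°).
Interpolate at f = 1/2 with slerp weights a = sin((1−f)δ)/sin δ ≈ 0.518, b = sin(fδ)/sin δ ≈ 0.518.
p = a·p₁ + b·p₂ ≈ (-0.116, -0.651, 0.750); φ = arcsin(p_z) ≈ 48.62°, λ = atan2(p_y, p_x) ≈ -100.07°.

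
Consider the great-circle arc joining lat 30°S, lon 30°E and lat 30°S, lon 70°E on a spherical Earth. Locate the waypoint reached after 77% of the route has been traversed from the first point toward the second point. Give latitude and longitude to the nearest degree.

≈ lat 31°S, lon 61°E

Write both endpoints as unit vectors p₁, p₂ with components (cos φ cos λ, cos φ sin λ, sin φ).
The central angle between the endpoints is δ = arccos(p₁·p₂) ≈ 0.601 rad (34.5°).
Interpolate at f = 0.77 with slerp weights a = sin((1−f)δ)/sin δ ≈ 0.244, b = sin(fδ)/sin δ ≈ 0.790.
p = a·p₁ + b·p₂ ≈ (0.417, 0.748, -0.517); φ = arcsin(p_z) ≈ -31.10°, λ = atan2(p_y, p_x) ≈ 60.88°.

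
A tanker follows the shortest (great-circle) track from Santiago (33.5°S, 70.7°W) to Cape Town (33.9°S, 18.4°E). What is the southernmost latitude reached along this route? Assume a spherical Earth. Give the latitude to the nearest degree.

The great circle lies in the plane with unit normal n̂ = (p₁ × p₂)/|p₁ × p₂|.
Here n̂_z ≈ +0.730; the vertex latitude is φ_max = arccos|n̂_z| ≈ 43.1°.
Check via Clairaut: cos φ_max = |cos φ₁| · sin C = cos(33.5°)·sin(118.9°) ≈ 0.730, again giving ≈ 43.1°.

≈ 43°S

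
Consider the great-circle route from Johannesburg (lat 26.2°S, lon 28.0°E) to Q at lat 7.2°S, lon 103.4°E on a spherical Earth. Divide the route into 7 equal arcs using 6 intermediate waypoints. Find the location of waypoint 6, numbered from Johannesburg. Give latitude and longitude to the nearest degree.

Write both endpoints as unit vectors p₁, p₂ with components (cos φ cos λ, cos φ sin λ, sin φ).
The central angle between the endpoints is δ = arccos(p₁·p₂) ≈ 1.287 rad (73.8°).
Interpolate at f = 6/7 with slerp weights a = sin((1−f)δ)/sin δ ≈ 0.190, b = sin(fδ)/sin δ ≈ 0.930.
p = a·p₁ + b·p₂ ≈ (-0.063, 0.978, -0.201); φ = arcsin(p_z) ≈ -11.57°, λ = atan2(p_y, p_x) ≈ 93.68°.

≈ lat 12°S, lon 94°E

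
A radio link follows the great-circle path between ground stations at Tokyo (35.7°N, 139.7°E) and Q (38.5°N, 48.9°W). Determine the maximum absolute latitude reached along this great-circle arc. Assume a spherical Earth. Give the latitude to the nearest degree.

The great circle lies in the plane with unit normal n̂ = (p₁ × p₂)/|p₁ × p₂|.
Here n̂_z ≈ +0.099; the vertex latitude is φ_max = arccos|n̂_z| ≈ 84.3°.
Check via Clairaut: cos φ_max = |cos φ₁| · sin C = cos(35.7°)·sin(7.0°) ≈ 0.099, again giving ≈ 84.3°.

≈ 84°N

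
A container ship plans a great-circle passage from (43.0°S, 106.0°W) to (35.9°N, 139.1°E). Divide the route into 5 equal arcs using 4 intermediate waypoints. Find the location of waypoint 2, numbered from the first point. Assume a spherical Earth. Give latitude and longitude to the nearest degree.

≈ (16°S, 158°W)

The haversine formula gives a central angle δ ≈ 2.278 rad (130.5°) between the endpoints.
Interpolate at f = 2/5 with slerp weights a = sin((1−f)δ)/sin δ ≈ 1.288, b = sin(fδ)/sin δ ≈ 1.039.
p = a·p₁ + b·p₂ ≈ (-0.896, -0.354, -0.269); φ = arcsin(p_z) ≈ -15.60°, λ = atan2(p_y, p_x) ≈ -158.42°.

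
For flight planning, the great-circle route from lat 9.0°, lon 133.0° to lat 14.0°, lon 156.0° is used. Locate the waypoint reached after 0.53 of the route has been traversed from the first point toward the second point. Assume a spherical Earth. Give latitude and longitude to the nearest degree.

≈ lat 12°, lon 145°

Write both endpoints as unit vectors p₁, p₂ with components (cos φ cos λ, cos φ sin λ, sin φ).
The central angle between the endpoints is δ = arccos(p₁·p₂) ≈ 0.403 rad (23.1°).
Interpolate at f = 0.53 with slerp weights a = sin((1−f)δ)/sin δ ≈ 0.480, b = sin(fδ)/sin δ ≈ 0.540.
p = a·p₁ + b·p₂ ≈ (-0.802, 0.560, 0.206); φ = arcsin(p_z) ≈ 11.88°, λ = atan2(p_y, p_x) ≈ 145.09°.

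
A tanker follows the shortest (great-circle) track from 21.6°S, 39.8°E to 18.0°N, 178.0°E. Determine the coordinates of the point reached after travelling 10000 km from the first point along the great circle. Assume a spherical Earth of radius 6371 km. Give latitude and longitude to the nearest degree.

≈ 2°N, 129°E

Convert each endpoint to a unit vector on the sphere (x = cos φ cos λ, y = cos φ sin λ, z = sin φ).
The central angle between the endpoints is δ = arccos(p₁·p₂) ≈ 2.454 rad (140.6°). The total great-circle distance is δ·R ≈ 2.454 × 6371 ≈ 15636 km, so the target fraction is f = 10000/15636 ≈ 0.640.
Interpolate at f ≈ 0.640 with slerp weights a = sin((1−f)δ)/sin δ ≈ 1.219, b = sin(fδ)/sin δ ≈ 1.576.
p = a·p₁ + b·p₂ ≈ (-0.627, 0.778, 0.038); φ = arcsin(p_z) ≈ 2.19°, λ = atan2(p_y, p_x) ≈ 128.86°.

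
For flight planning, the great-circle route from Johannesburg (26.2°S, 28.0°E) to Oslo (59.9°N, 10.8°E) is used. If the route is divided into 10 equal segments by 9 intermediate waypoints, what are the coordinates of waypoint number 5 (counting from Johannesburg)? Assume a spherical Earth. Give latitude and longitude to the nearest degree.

The haversine formula gives a central angle δ ≈ 1.523 rad (87.3°) between the endpoints.
Interpolate at f = 5/10 with slerp weights a = sin((1−f)δ)/sin δ ≈ 0.691, b = sin(fδ)/sin δ ≈ 0.691.
p = a·p₁ + b·p₂ ≈ (0.888, 0.356, 0.293); φ = arcsin(p_z) ≈ 17.02°, λ = atan2(p_y, p_x) ≈ 21.85°.

≈ (17°N, 22°E)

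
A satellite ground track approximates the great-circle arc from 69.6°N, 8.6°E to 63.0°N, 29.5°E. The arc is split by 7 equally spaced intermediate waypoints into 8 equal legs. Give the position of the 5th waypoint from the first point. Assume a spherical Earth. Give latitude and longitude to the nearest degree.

≈ 66°N, 23°E

Convert each endpoint to a unit vector on the sphere (x = cos φ cos λ, y = cos φ sin λ, z = sin φ).
The central angle between the endpoints is δ = arccos(p₁·p₂) ≈ 0.185 rad (10.6°).
Interpolate at f = 5/8 with slerp weights a = sin((1−f)δ)/sin δ ≈ 0.377, b = sin(fδ)/sin δ ≈ 0.627.
p = a·p₁ + b·p₂ ≈ (0.378, 0.160, 0.912); φ = arcsin(p_z) ≈ 65.79°, λ = atan2(p_y, p_x) ≈ 22.94°.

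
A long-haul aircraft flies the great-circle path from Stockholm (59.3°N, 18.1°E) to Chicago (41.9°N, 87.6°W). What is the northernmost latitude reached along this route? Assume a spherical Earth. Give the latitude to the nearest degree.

≈ 65°N

The great circle lies in the plane with unit normal n̂ = (p₁ × p₂)/|p₁ × p₂|.
Here n̂_z ≈ -0.415; the vertex latitude is φ_max = arccos|n̂_z| ≈ 65.5°.
Check via Clairaut: cos φ_max = |cos φ₁| · sin C = cos(59.3°)·sin(54.3°) ≈ 0.415, again giving ≈ 65.5°.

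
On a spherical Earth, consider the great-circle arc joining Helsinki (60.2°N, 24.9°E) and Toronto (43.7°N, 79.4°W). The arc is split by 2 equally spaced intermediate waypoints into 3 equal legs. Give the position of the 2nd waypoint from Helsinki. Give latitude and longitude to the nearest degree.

≈ 59°N, 58°W

Convert each endpoint to a unit vector on the sphere (x = cos φ cos λ, y = cos φ sin λ, z = sin φ).
The central angle between the endpoints is δ = arccos(p₁·p₂) ≈ 1.035 rad (59.3°).
Interpolate at f = 2/3 with slerp weights a = sin((1−f)δ)/sin δ ≈ 0.393, b = sin(fδ)/sin δ ≈ 0.740.
p = a·p₁ + b·p₂ ≈ (0.276, -0.444, 0.853); φ = arcsin(p_z) ≈ 58.50°, λ = atan2(p_y, p_x) ≈ -58.14°.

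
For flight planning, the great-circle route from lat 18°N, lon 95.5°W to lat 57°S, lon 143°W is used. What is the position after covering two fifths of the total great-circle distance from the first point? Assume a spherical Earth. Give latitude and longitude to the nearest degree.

The haversine formula gives a central angle δ ≈ 1.480 rad (84.8°) between the endpoints.
Interpolate at f = 2/5 with slerp weights a = sin((1−f)δ)/sin δ ≈ 0.779, b = sin(fδ)/sin δ ≈ 0.560.
p = a·p₁ + b·p₂ ≈ (-0.315, -0.921, -0.229); φ = arcsin(p_z) ≈ -13.25°, λ = atan2(p_y, p_x) ≈ -108.86°.

≈ lat 13°S, lon 109°W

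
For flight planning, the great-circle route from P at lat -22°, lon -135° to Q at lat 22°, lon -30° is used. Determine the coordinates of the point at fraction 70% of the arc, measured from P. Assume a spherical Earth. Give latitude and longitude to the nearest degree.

≈ lat 10°, lon -62°

Write both endpoints as unit vectors p₁, p₂ with components (cos φ cos λ, cos φ sin λ, sin φ).
The central angle between the endpoints is δ = arccos(p₁·p₂) ≈ 1.942 rad (111.3°).
Interpolate at f = 0.70 with slerp weights a = sin((1−f)δ)/sin δ ≈ 0.590, b = sin(fδ)/sin δ ≈ 1.049.
p = a·p₁ + b·p₂ ≈ (0.455, -0.874, 0.172); φ = arcsin(p_z) ≈ 9.90°, λ = atan2(p_y, p_x) ≈ -62.47°.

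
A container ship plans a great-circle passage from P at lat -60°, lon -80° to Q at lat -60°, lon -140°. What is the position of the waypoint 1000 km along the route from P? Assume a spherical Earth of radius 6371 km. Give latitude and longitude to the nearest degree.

≈ lat -63°, lon -98°

Write both endpoints as unit vectors p₁, p₂ with components (cos φ cos λ, cos φ sin λ, sin φ).
The central angle between the endpoints is δ = arccos(p₁·p₂) ≈ 0.505 rad (29.0°). The total great-circle distance is δ·R ≈ 0.505 × 6371 ≈ 3220 km, so the target fraction is f = 1000/3220 ≈ 0.311.
Interpolate at f ≈ 0.311 with slerp weights a = sin((1−f)δ)/sin δ ≈ 0.705, b = sin(fδ)/sin δ ≈ 0.323.
p = a·p₁ + b·p₂ ≈ (-0.062, -0.451, -0.890); φ = arcsin(p_z) ≈ -62.92°, λ = atan2(p_y, p_x) ≈ -97.88°.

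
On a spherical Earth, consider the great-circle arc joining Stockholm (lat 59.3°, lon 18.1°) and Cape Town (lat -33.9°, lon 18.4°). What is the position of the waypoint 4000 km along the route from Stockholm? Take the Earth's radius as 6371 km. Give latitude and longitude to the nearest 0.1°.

≈ lat 23.3°, lon 18.3°

Write both endpoints as unit vectors p₁, p₂ with components (cos φ cos λ, cos φ sin λ, sin φ).
The central angle between the endpoints is δ = arccos(p₁·p₂) ≈ 1.627 rad (93.2°). The total great-circle distance is δ·R ≈ 1.627 × 6371 ≈ 10363 km, so the target fraction is f = 4000/10363 ≈ 0.386.
Interpolate at f ≈ 0.386 with slerp weights a = sin((1−f)δ)/sin δ ≈ 0.842, b = sin(fδ)/sin δ ≈ 0.588.
p = a·p₁ + b·p₂ ≈ (0.872, 0.288, 0.396); φ = arcsin(p_z) ≈ 23.33°, λ = atan2(p_y, p_x) ≈ 18.26°.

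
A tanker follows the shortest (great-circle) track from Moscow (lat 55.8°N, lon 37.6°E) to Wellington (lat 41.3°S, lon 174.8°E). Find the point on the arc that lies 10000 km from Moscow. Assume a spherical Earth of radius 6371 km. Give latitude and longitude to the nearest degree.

The haversine formula gives a central angle δ ≈ 2.598 rad (148.8°) between the endpoints. The total great-circle distance is δ·R ≈ 2.598 × 6371 ≈ 16550 km, so the target fraction is f = 10000/16550 ≈ 0.604.
Interpolate at f ≈ 0.604 with slerp weights a = sin((1−f)δ)/sin δ ≈ 1.655, b = sin(fδ)/sin δ ≈ 1.933.
p = a·p₁ + b·p₂ ≈ (-0.709, 0.699, 0.093); φ = arcsin(p_z) ≈ 5.35°, λ = atan2(p_y, p_x) ≈ 135.40°.

≈ lat 5°N, lon 135°E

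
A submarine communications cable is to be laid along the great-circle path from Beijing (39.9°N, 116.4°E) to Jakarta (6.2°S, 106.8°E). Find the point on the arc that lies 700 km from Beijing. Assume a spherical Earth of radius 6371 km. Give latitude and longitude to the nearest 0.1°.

≈ 33.8°N, 114.7°E

Convert each endpoint to a unit vector on the sphere (x = cos φ cos λ, y = cos φ sin λ, z = sin φ).
The central angle between the endpoints is δ = arccos(p₁·p₂) ≈ 0.819 rad (46.9°). The total great-circle distance is δ·R ≈ 0.819 × 6371 ≈ 5220 km, so the target fraction is f = 700/5220 ≈ 0.134.
Interpolate at f ≈ 0.134 with slerp weights a = sin((1−f)δ)/sin δ ≈ 0.892, b = sin(fδ)/sin δ ≈ 0.150.
p = a·p₁ + b·p₂ ≈ (-0.347, 0.755, 0.556); φ = arcsin(p_z) ≈ 33.76°, λ = atan2(p_y, p_x) ≈ 114.69°.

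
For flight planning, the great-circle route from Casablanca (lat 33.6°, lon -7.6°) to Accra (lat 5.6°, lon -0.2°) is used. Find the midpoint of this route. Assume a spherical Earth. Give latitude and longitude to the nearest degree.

≈ lat 20°, lon -4°

The haversine formula gives a central angle δ ≈ 0.503 rad (28.8°) between the endpoints.
Interpolate at f = 1/2 with slerp weights a = sin((1−f)δ)/sin δ ≈ 0.516, b = sin(fδ)/sin δ ≈ 0.516.
p = a·p₁ + b·p₂ ≈ (0.940, -0.059, 0.336); φ = arcsin(p_z) ≈ 19.64°, λ = atan2(p_y, p_x) ≈ -3.57°.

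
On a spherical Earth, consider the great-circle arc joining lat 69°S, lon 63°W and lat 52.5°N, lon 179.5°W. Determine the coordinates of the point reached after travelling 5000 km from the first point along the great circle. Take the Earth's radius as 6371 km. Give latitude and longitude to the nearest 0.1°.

≈ lat 40.3°S, lon 130.6°W

The haversine formula gives a central angle δ ≈ 2.564 rad (146.9°) between the endpoints. The total great-circle distance is δ·R ≈ 2.564 × 6371 ≈ 16338 km, so the target fraction is f = 5000/16338 ≈ 0.306.
Interpolate at f ≈ 0.306 with slerp weights a = sin((1−f)δ)/sin δ ≈ 1.793, b = sin(fδ)/sin δ ≈ 1.295.
p = a·p₁ + b·p₂ ≈ (-0.497, -0.579, -0.646); φ = arcsin(p_z) ≈ -40.26°, λ = atan2(p_y, p_x) ≈ -130.61°.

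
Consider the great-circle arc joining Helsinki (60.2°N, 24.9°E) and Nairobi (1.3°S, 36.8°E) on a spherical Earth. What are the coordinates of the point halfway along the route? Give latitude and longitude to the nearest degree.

≈ 30°N, 33°E

Write both endpoints as unit vectors p₁, p₂ with components (cos φ cos λ, cos φ sin λ, sin φ).
The central angle between the endpoints is δ = arccos(p₁·p₂) ≈ 1.085 rad (62.2°).
Interpolate at f = 1/2 with slerp weights a = sin((1−f)δ)/sin δ ≈ 0.584, b = sin(fδ)/sin δ ≈ 0.584.
p = a·p₁ + b·p₂ ≈ (0.731, 0.472, 0.493); φ = arcsin(p_z) ≈ 29.57°, λ = atan2(p_y, p_x) ≈ 32.86°.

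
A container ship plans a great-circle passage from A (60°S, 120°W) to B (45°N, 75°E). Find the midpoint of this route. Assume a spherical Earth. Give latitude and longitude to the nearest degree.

≈ (32°S, 105°E)

Convert each endpoint to a unit vector on the sphere (x = cos φ cos λ, y = cos φ sin λ, z = sin φ).
The central angle between the endpoints is δ = arccos(p₁·p₂) ≈ 2.837 rad (162.5°).
Interpolate at f = 1/2 with slerp weights a = sin((1−f)δ)/sin δ ≈ 3.293, b = sin(fδ)/sin δ ≈ 3.293.
p = a·p₁ + b·p₂ ≈ (-0.221, 0.823, -0.523); φ = arcsin(p_z) ≈ -31.55°, λ = atan2(p_y, p_x) ≈ 105.00°.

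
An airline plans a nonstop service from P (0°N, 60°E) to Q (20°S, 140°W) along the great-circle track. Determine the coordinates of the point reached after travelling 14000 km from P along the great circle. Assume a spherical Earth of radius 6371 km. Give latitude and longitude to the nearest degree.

≈ (36°S, 163°W)

Write both endpoints as unit vectors p₁, p₂ with components (cos φ cos λ, cos φ sin λ, sin φ).
The central angle between the endpoints is δ = arccos(p₁·p₂) ≈ 2.653 rad (152.0°). The total great-circle distance is δ·R ≈ 2.653 × 6371 ≈ 16903 km, so the target fraction is f = 14000/16903 ≈ 0.828.
Interpolate at f ≈ 0.828 with slerp weights a = sin((1−f)δ)/sin δ ≈ 0.938, b = sin(fδ)/sin δ ≈ 1.726.
p = a·p₁ + b·p₂ ≈ (-0.774, -0.231, -0.590); φ = arcsin(p_z) ≈ -36.18°, λ = atan2(p_y, p_x) ≈ -163.41°.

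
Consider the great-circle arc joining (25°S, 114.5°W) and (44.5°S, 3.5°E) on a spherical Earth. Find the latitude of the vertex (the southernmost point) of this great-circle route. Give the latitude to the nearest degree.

≈ 55°S

The great circle lies in the plane with unit normal n̂ = (p₁ × p₂)/|p₁ × p₂|.
Here n̂_z ≈ +0.571; the vertex latitude is φ_max = arccos|n̂_z| ≈ 55.2°.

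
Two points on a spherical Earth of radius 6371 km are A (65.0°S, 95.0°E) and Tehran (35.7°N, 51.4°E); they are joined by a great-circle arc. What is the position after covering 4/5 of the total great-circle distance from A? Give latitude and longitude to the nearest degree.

≈ (15°N, 58°E)

The haversine formula gives a central angle δ ≈ 1.855 rad (106.3°) between the endpoints.
Interpolate at f = 4/5 with slerp weights a = sin((1−f)δ)/sin δ ≈ 0.378, b = sin(fδ)/sin δ ≈ 1.038.
p = a·p₁ + b·p₂ ≈ (0.512, 0.818, 0.263); φ = arcsin(p_z) ≈ 15.27°, λ = atan2(p_y, p_x) ≈ 57.95°.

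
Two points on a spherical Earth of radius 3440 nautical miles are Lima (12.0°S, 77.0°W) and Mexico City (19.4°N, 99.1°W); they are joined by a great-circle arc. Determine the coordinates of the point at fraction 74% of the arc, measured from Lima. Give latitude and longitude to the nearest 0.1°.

Write both endpoints as unit vectors p₁, p₂ with components (cos φ cos λ, cos φ sin λ, sin φ).
The central angle between the endpoints is δ = arccos(p₁·p₂) ≈ 0.667 rad (38.2°).
Interpolate at f = 0.74 with slerp weights a = sin((1−f)δ)/sin δ ≈ 0.279, b = sin(fδ)/sin δ ≈ 0.766.
p = a·p₁ + b·p₂ ≈ (-0.053, -0.979, 0.196); φ = arcsin(p_z) ≈ 11.33°, λ = atan2(p_y, p_x) ≈ -93.09°.

≈ (11.3°N, 93.1°W)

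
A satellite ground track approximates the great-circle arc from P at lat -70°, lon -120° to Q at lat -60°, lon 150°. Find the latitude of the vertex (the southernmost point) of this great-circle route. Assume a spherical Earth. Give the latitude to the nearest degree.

≈ -73°

The great circle lies in the plane with unit normal n̂ = (p₁ × p₂)/|p₁ × p₂|.
Here n̂_z ≈ -0.294; the vertex latitude is φ_max = arccos|n̂_z| ≈ 72.9°.
Check via Clairaut: cos φ_max = |cos φ₁| · sin C = cos(70.0°)·sin(120.6°) ≈ 0.294, again giving ≈ 72.9°.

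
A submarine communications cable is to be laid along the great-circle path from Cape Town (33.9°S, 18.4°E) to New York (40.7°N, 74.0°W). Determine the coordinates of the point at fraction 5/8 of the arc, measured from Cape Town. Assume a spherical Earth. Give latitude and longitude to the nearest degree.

Convert each endpoint to a unit vector on the sphere (x = cos φ cos λ, y = cos φ sin λ, z = sin φ).
The central angle between the endpoints is δ = arccos(p₁·p₂) ≈ 1.971 rad (113.0°).
Interpolate at f = 5/8 with slerp weights a = sin((1−f)δ)/sin δ ≈ 0.732, b = sin(fδ)/sin δ ≈ 1.024.
p = a·p₁ + b·p₂ ≈ (0.790, -0.555, 0.260); φ = arcsin(p_z) ≈ 15.06°, λ = atan2(p_y, p_x) ≈ -35.07°.

≈ (15°N, 35°W)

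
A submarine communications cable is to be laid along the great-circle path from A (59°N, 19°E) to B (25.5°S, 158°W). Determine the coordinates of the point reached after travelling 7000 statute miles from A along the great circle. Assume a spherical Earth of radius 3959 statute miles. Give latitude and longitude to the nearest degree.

From cos δ = sin φ₁ sin φ₂ + cos φ₁ cos φ₂ cos Δλ, the central angle is δ ≈ 2.556 rad (146.4°). The total great-circle distance is δ·R ≈ 2.556 × 3959 ≈ 10118 mi, so the target fraction is f = 7000/10118 ≈ 0.692.
Interpolate at f ≈ 0.692 with slerp weights a = sin((1−f)δ)/sin δ ≈ 1.282, b = sin(fδ)/sin δ ≈ 1.774.
p = a·p₁ + b·p₂ ≈ (-0.860, -0.385, 0.335); φ = arcsin(p_z) ≈ 19.58°, λ = atan2(p_y, p_x) ≈ -155.90°.

≈ (20°N, 156°W)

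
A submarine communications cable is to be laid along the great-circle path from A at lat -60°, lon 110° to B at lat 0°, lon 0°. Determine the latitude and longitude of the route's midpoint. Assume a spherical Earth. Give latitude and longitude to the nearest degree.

Write both endpoints as unit vectors p₁, p₂ with components (cos φ cos λ, cos φ sin λ, sin φ).
The central angle between the endpoints is δ = arccos(p₁·p₂) ≈ 1.743 rad (99.8°).
Interpolate at f = 1/2 with slerp weights a = sin((1−f)δ)/sin δ ≈ 0.777, b = sin(fδ)/sin δ ≈ 0.777.
p = a·p₁ + b·p₂ ≈ (0.644, 0.365, -0.673); φ = arcsin(p_z) ≈ -42.27°, λ = atan2(p_y, p_x) ≈ 29.54°.

≈ lat -42°, lon 30°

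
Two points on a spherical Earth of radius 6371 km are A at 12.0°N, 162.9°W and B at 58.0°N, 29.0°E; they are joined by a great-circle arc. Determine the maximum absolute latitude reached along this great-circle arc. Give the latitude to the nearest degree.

The great circle lies in the plane with unit normal n̂ = (p₁ × p₂)/|p₁ × p₂|.
Here n̂_z ≈ -0.113; the vertex latitude is φ_max = arccos|n̂_z| ≈ 83.5°.

≈ 83°N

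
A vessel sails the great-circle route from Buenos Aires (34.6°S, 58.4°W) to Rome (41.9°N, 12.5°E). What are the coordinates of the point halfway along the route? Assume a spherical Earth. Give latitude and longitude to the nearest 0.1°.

≈ 4.5°N, 25.0°W

Convert each endpoint to a unit vector on the sphere (x = cos φ cos λ, y = cos φ sin λ, z = sin φ).
The central angle between the endpoints is δ = arccos(p₁·p₂) ≈ 1.751 rad (100.3°).
Interpolate at f = 1/2 with slerp weights a = sin((1−f)δ)/sin δ ≈ 0.780, b = sin(fδ)/sin δ ≈ 0.780.
p = a·p₁ + b·p₂ ≈ (0.904, -0.421, 0.078); φ = arcsin(p_z) ≈ 4.47°, λ = atan2(p_y, p_x) ≈ -25.00°.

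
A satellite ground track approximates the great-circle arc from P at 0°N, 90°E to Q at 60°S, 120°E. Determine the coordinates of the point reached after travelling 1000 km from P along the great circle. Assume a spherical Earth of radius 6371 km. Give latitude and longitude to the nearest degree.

Convert each endpoint to a unit vector on the sphere (x = cos φ cos λ, y = cos φ sin λ, z = sin φ).
The central angle between the endpoints is δ = arccos(p₁·p₂) ≈ 1.123 rad (64.3°). The total great-circle distance is δ·R ≈ 1.123 × 6371 ≈ 7154 km, so the target fraction is f = 1000/7154 ≈ 0.140.
Interpolate at f ≈ 0.140 with slerp weights a = sin((1−f)δ)/sin δ ≈ 0.913, b = sin(fδ)/sin δ ≈ 0.173.
p = a·p₁ + b·p₂ ≈ (-0.043, 0.988, -0.150); φ = arcsin(p_z) ≈ -8.64°, λ = atan2(p_y, p_x) ≈ 92.51°.

≈ 9°S, 93°E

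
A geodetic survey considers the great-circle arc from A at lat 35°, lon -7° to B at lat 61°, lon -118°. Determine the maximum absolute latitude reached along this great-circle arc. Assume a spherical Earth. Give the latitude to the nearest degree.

The great circle lies in the plane with unit normal n̂ = (p₁ × p₂)/|p₁ × p₂|.
Here n̂_z ≈ -0.397; the vertex latitude is φ_max = arccos|n̂_z| ≈ 66.6°.
Check via Clairaut: cos φ_max = |cos φ₁| · sin C = cos(35.0°)·sin(29.0°) ≈ 0.397, again giving ≈ 66.6°.

≈ 67°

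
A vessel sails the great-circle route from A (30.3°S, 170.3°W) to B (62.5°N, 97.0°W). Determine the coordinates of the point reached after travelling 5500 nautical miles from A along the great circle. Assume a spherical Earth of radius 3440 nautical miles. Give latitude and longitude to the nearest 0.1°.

Convert each endpoint to a unit vector on the sphere (x = cos φ cos λ, y = cos φ sin λ, z = sin φ).
The central angle between the endpoints is δ = arccos(p₁·p₂) ≈ 1.910 rad (109.4°). The total great-circle distance is δ·R ≈ 1.910 × 3440 ≈ 6571 nmi, so the target fraction is f = 5500/6571 ≈ 0.837.
Interpolate at f ≈ 0.837 with slerp weights a = sin((1−f)δ)/sin δ ≈ 0.325, b = sin(fδ)/sin δ ≈ 1.060.
p = a·p₁ + b·p₂ ≈ (-0.336, -0.533, 0.776); φ = arcsin(p_z) ≈ 50.93°, λ = atan2(p_y, p_x) ≈ -122.24°.

≈ (50.9°N, 122.2°W)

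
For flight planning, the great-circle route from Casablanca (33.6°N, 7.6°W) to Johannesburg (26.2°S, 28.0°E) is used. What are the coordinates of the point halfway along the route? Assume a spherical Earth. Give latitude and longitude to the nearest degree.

Write both endpoints as unit vectors p₁, p₂ with components (cos φ cos λ, cos φ sin λ, sin φ).
The central angle between the endpoints is δ = arccos(p₁·p₂) ≈ 1.199 rad (68.7°).
Interpolate at f = 1/2 with slerp weights a = sin((1−f)δ)/sin δ ≈ 0.606, b = sin(fδ)/sin δ ≈ 0.606.
p = a·p₁ + b·p₂ ≈ (0.980, 0.188, 0.068); φ = arcsin(p_z) ≈ 3.89°, λ = atan2(p_y, p_x) ≈ 10.88°.

≈ (4°N, 11°E)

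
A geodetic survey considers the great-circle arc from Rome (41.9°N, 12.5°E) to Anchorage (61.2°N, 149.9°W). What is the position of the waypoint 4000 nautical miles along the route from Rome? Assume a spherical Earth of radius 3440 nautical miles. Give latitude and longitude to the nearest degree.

Convert each endpoint to a unit vector on the sphere (x = cos φ cos λ, y = cos φ sin λ, z = sin φ).
The central angle between the endpoints is δ = arccos(p₁·p₂) ≈ 1.325 rad (75.9°). The total great-circle distance is δ·R ≈ 1.325 × 3440 ≈ 4558 nmi, so the target fraction is f = 4000/4558 ≈ 0.878.
Interpolate at f ≈ 0.878 with slerp weights a = sin((1−f)δ)/sin δ ≈ 0.166, b = sin(fδ)/sin δ ≈ 0.946.
p = a·p₁ + b·p₂ ≈ (-0.274, -0.202, 0.940); φ = arcsin(p_z) ≈ 70.13°, λ = atan2(p_y, p_x) ≈ -143.58°.

≈ 70°N, 144°W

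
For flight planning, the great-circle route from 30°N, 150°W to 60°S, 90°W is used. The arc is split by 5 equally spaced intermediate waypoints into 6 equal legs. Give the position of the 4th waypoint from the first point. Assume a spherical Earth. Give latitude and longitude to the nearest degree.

≈ 32°S, 121°W

Convert each endpoint to a unit vector on the sphere (x = cos φ cos λ, y = cos φ sin λ, z = sin φ).
The central angle between the endpoints is δ = arccos(p₁·p₂) ≈ 1.789 rad (102.5°).
Interpolate at f = 4/6 with slerp weights a = sin((1−f)δ)/sin δ ≈ 0.575, b = sin(fδ)/sin δ ≈ 0.952.
p = a·p₁ + b·p₂ ≈ (-0.431, -0.725, -0.537); φ = arcsin(p_z) ≈ -32.46°, λ = atan2(p_y, p_x) ≈ -120.75°.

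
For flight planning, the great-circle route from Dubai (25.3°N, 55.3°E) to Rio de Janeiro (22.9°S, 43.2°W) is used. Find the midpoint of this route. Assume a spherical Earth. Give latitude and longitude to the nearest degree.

≈ (2°N, 5°E)

Write both endpoints as unit vectors p₁, p₂ with components (cos φ cos λ, cos φ sin λ, sin φ).
The central angle between the endpoints is δ = arccos(p₁·p₂) ≈ 1.864 rad (106.8°).
Interpolate at f = 1/2 with slerp weights a = sin((1−f)δ)/sin δ ≈ 0.839, b = sin(fδ)/sin δ ≈ 0.839.
p = a·p₁ + b·p₂ ≈ (0.995, 0.095, 0.032); φ = arcsin(p_z) ≈ 1.84°, λ = atan2(p_y, p_x) ≈ 5.43°.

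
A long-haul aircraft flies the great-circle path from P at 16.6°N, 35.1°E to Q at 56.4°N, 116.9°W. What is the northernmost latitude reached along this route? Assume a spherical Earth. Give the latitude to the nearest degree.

The great circle lies in the plane with unit normal n̂ = (p₁ × p₂)/|p₁ × p₂|.
Here n̂_z ≈ -0.256; the vertex latitude is φ_max = arccos|n̂_z| ≈ 75.2°.

≈ 75°N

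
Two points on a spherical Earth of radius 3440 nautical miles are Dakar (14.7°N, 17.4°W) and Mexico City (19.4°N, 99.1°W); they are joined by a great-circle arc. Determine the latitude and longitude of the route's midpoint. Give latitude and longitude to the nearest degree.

≈ (22°N, 58°W)

Convert each endpoint to a unit vector on the sphere (x = cos φ cos λ, y = cos φ sin λ, z = sin φ).
The central angle between the endpoints is δ = arccos(p₁·p₂) ≈ 1.353 rad (77.5°).
Interpolate at f = 1/2 with slerp weights a = sin((1−f)δ)/sin δ ≈ 0.641, b = sin(fδ)/sin δ ≈ 0.641.
p = a·p₁ + b·p₂ ≈ (0.496, -0.783, 0.376); φ = arcsin(p_z) ≈ 22.07°, λ = atan2(p_y, p_x) ≈ -57.63°.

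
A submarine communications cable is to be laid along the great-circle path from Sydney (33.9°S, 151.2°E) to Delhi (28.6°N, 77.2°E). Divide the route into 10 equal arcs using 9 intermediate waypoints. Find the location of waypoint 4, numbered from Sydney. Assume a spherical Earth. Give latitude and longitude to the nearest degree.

Convert each endpoint to a unit vector on the sphere (x = cos φ cos λ, y = cos φ sin λ, z = sin φ).
The central angle between the endpoints is δ = arccos(p₁·p₂) ≈ 1.637 rad (93.8°).
Interpolate at f = 4/10 with slerp weights a = sin((1−f)δ)/sin δ ≈ 0.834, b = sin(fδ)/sin δ ≈ 0.610.
p = a·p₁ + b·p₂ ≈ (-0.488, 0.856, -0.173); φ = arcsin(p_z) ≈ -9.95°, λ = atan2(p_y, p_x) ≈ 119.67°.

≈ (10°S, 120°E)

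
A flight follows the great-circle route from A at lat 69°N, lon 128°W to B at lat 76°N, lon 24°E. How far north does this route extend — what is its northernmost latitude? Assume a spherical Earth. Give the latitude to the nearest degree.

The great circle lies in the plane with unit normal n̂ = (p₁ × p₂)/|p₁ × p₂|.
Here n̂_z ≈ +0.073; the vertex latitude is φ_max = arccos|n̂_z| ≈ 85.8°.
Check via Clairaut: cos φ_max = |cos φ₁| · sin C = cos(69.0°)·sin(11.7°) ≈ 0.073, again giving ≈ 85.8°.

≈ 86°N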